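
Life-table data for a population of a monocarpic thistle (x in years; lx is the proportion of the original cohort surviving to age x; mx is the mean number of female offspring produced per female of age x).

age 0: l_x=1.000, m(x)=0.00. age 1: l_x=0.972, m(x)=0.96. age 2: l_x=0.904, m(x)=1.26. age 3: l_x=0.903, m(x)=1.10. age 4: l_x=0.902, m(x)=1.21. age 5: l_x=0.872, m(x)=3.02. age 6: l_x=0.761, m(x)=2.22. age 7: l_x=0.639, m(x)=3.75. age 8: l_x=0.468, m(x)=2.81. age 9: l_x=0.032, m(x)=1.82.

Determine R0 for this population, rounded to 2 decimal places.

lx·mx by age: 0, 0.93312, 1.13904, 0.9933, 1.09142, 2.63344, 1.68942, 2.39625, 1.31508, 0.05824
R0 = Σ lx·mx = 12.24931 → 12.25

12.25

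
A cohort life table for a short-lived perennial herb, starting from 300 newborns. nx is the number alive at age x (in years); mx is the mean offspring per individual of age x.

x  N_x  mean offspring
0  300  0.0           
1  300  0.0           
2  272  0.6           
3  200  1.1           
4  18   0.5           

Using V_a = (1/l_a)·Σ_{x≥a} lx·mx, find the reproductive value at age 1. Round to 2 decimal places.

lx = nx/n0 = nx/300: 1, 1, 0.90667…, 0.66667…, 0.06
lx·mx for x ≥ 1: 0, 0.544…, 0.733333…, 0.03 → sum = 1.307333…
V_1 = 1.307333… / l_1 = 1.307333… / 1 = 1.307333… → 1.31

1.31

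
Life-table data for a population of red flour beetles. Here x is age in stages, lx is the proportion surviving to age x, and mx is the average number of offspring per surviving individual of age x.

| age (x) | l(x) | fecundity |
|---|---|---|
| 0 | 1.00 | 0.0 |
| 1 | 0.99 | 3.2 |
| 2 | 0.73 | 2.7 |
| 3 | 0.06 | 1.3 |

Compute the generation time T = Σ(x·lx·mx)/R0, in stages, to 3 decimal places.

lx·mx: 0, 3.168, 1.971, 0.078 → R0 = 5.217
x·lx·mx: 0, 3.168, 3.942, 0.234 → Σ = 7.344
T = 7.344 / 5.217 = 1.407706… → 1.408

1.408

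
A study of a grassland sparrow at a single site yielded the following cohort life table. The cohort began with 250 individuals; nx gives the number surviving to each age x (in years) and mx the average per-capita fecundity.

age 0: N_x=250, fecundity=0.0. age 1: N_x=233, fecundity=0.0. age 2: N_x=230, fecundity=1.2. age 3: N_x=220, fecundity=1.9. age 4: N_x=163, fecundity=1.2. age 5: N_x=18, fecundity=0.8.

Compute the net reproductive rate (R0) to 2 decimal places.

3.62

lx = nx/n0 = nx/250: 1, 0.932, 0.92, 0.88, 0.652, 0.072
lx·mx by age: 0, 0, 1.104, 1.672, 0.7824, 0.0576
R0 = Σ lx·mx = 3.616 → 3.62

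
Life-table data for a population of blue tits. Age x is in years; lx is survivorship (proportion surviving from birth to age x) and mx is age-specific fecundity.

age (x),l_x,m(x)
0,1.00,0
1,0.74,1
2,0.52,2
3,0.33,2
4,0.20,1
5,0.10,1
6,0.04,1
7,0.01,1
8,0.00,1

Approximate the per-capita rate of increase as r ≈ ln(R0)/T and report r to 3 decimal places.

0.447

R0 = Σ lx·mx = 0 + 0.74 + 1.04 + 0.66 + 0.2 + 0.1 + 0.04 + 0.01 + 0 = 2.79
Σ x·lx·mx = 6.41; T = 6.41/2.79 = 2.29749…
r ≈ ln(R0)/T = ln(2.79)/2.29749… = 0.44659… → 0.447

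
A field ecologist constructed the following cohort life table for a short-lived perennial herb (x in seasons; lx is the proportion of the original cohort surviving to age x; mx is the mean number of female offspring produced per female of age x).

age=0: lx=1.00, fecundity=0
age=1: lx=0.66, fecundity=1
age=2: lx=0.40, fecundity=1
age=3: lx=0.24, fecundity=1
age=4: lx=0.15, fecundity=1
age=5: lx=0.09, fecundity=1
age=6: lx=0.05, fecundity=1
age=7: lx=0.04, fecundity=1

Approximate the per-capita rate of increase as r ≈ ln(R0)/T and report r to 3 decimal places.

0.209

R0 = Σ lx·mx = 0 + 0.66 + 0.4 + 0.24 + 0.15 + 0.09 + 0.05 + 0.04 = 1.63
Σ x·lx·mx = 3.81; T = 3.81/1.63 = 2.33742…
r ≈ ln(R0)/T = ln(1.63)/2.33742… = 0.20903… → 0.209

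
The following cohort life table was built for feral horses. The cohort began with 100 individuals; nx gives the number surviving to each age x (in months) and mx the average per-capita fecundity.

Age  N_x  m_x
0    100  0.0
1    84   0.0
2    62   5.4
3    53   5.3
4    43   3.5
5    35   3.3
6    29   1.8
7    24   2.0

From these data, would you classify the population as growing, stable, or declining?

growing

lx = nx/n0 = nx/100: 1, 0.84, 0.62, 0.53, 0.43, 0.35, 0.29, 0.24
R0 = Σ lx·mx = 0 + 0 + 3.348 + 2.809 + 1.505 + 1.155 + 0.522 + 0.48 = 9.819
R0 > 1, so the population is growing.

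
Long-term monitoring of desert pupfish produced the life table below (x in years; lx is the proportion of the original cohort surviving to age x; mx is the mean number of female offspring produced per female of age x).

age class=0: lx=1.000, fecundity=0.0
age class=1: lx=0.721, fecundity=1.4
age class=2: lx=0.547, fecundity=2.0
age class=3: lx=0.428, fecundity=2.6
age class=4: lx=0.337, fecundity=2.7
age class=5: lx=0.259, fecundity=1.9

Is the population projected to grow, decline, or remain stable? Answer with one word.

R0 = Σ lx·mx = 0 + 1.0094 + 1.094 + 1.1128 + 0.9099 + 0.4921 = 4.6182
R0 > 1, so the population is growing.

growing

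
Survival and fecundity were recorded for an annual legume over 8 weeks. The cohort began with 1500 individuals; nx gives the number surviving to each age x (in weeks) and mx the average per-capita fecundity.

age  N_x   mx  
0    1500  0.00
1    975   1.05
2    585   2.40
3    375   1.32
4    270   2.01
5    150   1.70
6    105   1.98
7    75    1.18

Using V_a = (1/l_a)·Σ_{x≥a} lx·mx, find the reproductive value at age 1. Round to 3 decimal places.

4.120

lx = nx/n0 = nx/1500: 1, 0.65, 0.39, 0.25, 0.18, 0.1, 0.07, 0.05
lx·mx for x ≥ 1: 0.6825, 0.936, 0.33, 0.3618, 0.17, 0.1386, 0.059 → sum = 2.6779
V_1 = 2.6779 / l_1 = 2.6779 / 0.65 = 4.119846… → 4.120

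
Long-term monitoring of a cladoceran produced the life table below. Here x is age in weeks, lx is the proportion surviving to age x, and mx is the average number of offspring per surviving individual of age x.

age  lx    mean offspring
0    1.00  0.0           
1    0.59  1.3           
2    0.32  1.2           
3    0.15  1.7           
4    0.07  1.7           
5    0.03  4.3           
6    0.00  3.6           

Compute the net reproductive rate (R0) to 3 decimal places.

lx·mx by age: 0, 0.767, 0.384, 0.255, 0.119, 0.129, 0
R0 = Σ lx·mx = 1.654 → 1.654

1.654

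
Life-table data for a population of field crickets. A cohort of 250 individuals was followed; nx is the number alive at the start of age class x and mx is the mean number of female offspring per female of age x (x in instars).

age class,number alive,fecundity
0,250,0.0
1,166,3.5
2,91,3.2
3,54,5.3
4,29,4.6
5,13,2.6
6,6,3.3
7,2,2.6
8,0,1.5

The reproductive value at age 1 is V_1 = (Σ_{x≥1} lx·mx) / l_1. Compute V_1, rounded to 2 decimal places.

8.14

lx = nx/n0 = nx/250: 1, 0.664, 0.364, 0.216, 0.116, 0.052, 0.024, 0.008, 0
lx·mx for x ≥ 1: 2.324, 1.1648, 1.1448, 0.5336, 0.1352, 0.0792, 0.0208, 0 → sum = 5.4024
V_1 = 5.4024 / l_1 = 5.4024 / 0.664 = 8.136145… → 8.14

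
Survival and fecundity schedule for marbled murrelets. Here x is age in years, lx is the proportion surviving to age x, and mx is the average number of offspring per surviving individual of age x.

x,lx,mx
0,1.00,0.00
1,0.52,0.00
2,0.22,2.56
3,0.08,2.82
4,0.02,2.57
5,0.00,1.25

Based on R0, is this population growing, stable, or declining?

declining

R0 = Σ lx·mx = 0 + 0 + 0.5632 + 0.2256 + 0.0514 + 0 = 0.8402
R0 < 1, so the population is declining.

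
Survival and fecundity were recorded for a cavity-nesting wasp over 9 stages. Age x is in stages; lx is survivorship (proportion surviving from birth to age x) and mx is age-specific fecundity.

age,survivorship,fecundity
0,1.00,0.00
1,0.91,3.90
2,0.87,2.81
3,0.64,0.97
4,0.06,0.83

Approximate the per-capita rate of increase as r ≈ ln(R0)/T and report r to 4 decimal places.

R0 = Σ lx·mx = 0 + 3.549 + 2.4447 + 0.6208 + 0.0498 = 6.6643
Σ x·lx·mx = 10.5; T = 10.5/6.6643 = 1.57556…
r ≈ ln(R0)/T = ln(6.6643)/1.57556… = 1.203868… → 1.2039

1.2039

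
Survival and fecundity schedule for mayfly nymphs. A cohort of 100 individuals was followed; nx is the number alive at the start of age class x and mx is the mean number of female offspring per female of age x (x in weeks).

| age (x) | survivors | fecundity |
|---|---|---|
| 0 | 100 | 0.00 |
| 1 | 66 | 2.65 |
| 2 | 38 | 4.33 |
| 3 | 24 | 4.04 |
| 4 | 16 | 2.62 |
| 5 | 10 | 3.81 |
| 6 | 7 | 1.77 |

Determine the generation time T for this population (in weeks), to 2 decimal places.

lx = nx/n0 = nx/100: 1, 0.66, 0.38, 0.24, 0.16, 0.1, 0.07
lx·mx: 0, 1.749, 1.6454, 0.9696, 0.4192, 0.381, 0.1239 → R0 = 5.2881
x·lx·mx: 0, 1.749, 3.2908, 2.9088, 1.6768, 1.905, 0.7434 → Σ = 12.2738
T = 12.2738 / 5.2881 = 2.321023… → 2.32

2.32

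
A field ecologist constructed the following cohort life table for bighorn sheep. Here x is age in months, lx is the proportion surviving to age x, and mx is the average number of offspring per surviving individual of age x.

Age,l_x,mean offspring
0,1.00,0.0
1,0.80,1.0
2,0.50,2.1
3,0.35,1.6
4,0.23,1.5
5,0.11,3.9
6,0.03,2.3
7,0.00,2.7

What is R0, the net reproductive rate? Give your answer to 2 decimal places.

3.25

lx·mx by age: 0, 0.8, 1.05, 0.56, 0.345, 0.429, 0.069, 0
R0 = Σ lx·mx = 3.253 → 3.25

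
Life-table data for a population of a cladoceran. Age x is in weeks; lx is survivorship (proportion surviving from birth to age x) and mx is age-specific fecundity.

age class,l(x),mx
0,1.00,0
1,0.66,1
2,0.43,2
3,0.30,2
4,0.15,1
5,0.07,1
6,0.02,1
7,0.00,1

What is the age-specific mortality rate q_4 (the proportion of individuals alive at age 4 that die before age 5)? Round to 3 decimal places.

0.533

q_4 = (l_4 − l_5) / l_4 = (0.15 − 0.07) / 0.15
     = 0.08 / 0.15 = 0.533333… → 0.533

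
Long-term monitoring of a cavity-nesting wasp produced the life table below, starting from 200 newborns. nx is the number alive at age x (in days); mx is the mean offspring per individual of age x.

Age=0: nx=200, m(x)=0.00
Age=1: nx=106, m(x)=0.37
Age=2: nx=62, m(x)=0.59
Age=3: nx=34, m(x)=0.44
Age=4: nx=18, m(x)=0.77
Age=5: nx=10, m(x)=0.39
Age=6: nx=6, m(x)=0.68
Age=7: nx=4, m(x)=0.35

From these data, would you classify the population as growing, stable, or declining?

declining

lx = nx/n0 = nx/200: 1, 0.53, 0.31, 0.17, 0.09, 0.05, 0.03, 0.02
R0 = Σ lx·mx = 0 + 0.1961 + 0.1829 + 0.0748 + 0.0693 + 0.0195 + 0.0204 + 0.007 = 0.57
R0 < 1, so the population is declining.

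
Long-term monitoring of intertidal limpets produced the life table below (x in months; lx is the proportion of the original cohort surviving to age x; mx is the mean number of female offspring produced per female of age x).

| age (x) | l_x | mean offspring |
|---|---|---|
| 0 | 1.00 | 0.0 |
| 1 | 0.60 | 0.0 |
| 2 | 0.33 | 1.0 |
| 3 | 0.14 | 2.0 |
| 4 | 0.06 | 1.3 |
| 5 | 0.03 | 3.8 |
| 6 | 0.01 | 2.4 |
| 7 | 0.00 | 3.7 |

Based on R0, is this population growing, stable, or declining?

R0 = Σ lx·mx = 0 + 0 + 0.33 + 0.28 + 0.078 + 0.114 + 0.024 + 0 = 0.826
R0 < 1, so the population is declining.

declining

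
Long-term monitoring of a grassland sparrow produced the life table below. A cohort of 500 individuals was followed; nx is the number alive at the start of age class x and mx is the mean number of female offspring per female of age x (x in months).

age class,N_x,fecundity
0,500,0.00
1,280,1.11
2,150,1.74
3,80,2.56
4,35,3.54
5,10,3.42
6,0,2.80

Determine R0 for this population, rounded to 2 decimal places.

1.87

lx = nx/n0 = nx/500: 1, 0.56, 0.3, 0.16, 0.07, 0.02, 0
lx·mx by age: 0, 0.6216, 0.522, 0.4096, 0.2478, 0.0684, 0
R0 = Σ lx·mx = 1.8694 → 1.87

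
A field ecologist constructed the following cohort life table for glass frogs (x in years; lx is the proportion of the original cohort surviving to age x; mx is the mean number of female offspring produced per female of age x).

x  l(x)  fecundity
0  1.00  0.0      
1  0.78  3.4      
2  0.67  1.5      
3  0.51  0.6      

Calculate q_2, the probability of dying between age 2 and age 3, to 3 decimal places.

0.239

q_2 = (l_2 − l_3) / l_2 = (0.67 − 0.51) / 0.67
     = 0.16 / 0.67 = 0.238806… → 0.239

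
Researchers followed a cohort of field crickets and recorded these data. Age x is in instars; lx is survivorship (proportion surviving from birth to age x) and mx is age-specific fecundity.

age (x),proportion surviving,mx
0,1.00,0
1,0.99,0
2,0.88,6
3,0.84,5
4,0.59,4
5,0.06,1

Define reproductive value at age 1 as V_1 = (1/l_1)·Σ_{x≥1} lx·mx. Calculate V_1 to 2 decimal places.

lx·mx for x ≥ 1: 0, 5.28, 4.2, 2.36, 0.06 → sum = 11.9
V_1 = 11.9 / l_1 = 11.9 / 0.99 = 12.020202… → 12.02

12.02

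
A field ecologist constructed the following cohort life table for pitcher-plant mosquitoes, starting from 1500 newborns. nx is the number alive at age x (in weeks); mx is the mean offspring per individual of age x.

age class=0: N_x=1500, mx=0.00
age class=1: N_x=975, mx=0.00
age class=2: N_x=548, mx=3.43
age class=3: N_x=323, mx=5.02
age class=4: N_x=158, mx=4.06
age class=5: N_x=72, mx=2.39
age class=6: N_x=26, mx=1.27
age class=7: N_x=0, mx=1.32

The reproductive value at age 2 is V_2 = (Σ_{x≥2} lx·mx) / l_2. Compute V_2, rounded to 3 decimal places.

lx = nx/n0 = nx/1500: 1, 0.65, 0.36533…, 0.21533…, 0.10533…, 0.048, 0.01733…, 0
lx·mx for x ≥ 2: 1.253093…, 1.080973…, 0.427653…, 0.11472, 0.022013…, 0 → sum = 2.898453…
V_2 = 2.898453… / l_2 = 2.898453… / 0.365333… = 7.933723… → 7.934

7.934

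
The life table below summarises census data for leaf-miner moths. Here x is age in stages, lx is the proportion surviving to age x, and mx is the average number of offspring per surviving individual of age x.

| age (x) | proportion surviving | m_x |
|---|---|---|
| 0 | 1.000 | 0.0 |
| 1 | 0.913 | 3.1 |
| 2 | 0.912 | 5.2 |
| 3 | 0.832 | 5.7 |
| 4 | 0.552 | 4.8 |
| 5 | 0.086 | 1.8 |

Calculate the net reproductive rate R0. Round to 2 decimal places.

lx·mx by age: 0, 2.8303, 4.7424, 4.7424, 2.6496, 0.1548
R0 = Σ lx·mx = 15.1195 → 15.12

15.12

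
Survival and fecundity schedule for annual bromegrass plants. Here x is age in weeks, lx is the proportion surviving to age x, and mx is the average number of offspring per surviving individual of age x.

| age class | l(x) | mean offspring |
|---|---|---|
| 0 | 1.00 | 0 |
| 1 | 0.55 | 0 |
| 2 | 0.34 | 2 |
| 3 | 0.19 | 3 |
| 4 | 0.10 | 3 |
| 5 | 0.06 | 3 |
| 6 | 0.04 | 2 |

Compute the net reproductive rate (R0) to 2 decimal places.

1.81

lx·mx by age: 0, 0, 0.68, 0.57, 0.3, 0.18, 0.08
R0 = Σ lx·mx = 1.81 → 1.81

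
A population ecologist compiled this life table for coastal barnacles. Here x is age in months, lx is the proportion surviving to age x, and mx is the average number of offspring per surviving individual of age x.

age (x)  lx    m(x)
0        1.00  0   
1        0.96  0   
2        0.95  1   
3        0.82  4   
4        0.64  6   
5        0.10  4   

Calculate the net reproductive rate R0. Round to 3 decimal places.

lx·mx by age: 0, 0, 0.95, 3.28, 3.84, 0.4
R0 = Σ lx·mx = 8.47 → 8.470

8.470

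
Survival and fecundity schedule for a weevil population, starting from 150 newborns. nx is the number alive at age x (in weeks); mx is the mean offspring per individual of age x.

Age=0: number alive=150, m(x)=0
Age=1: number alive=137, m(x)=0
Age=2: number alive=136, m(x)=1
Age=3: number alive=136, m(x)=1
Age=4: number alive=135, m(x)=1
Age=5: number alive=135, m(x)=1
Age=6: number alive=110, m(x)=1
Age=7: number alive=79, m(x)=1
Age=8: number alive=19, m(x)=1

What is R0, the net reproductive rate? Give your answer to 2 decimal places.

5.00

lx = nx/n0 = nx/150: 1, 0.91333…, 0.90667…, 0.90667…, 0.9, 0.9, 0.73333…, 0.52667…, 0.12667…
lx·mx by age: 0, 0, 0.906667…, 0.906667…, 0.9, 0.9, 0.733333…, 0.526667…, 0.126667…
R0 = Σ lx·mx = 5… → 5.00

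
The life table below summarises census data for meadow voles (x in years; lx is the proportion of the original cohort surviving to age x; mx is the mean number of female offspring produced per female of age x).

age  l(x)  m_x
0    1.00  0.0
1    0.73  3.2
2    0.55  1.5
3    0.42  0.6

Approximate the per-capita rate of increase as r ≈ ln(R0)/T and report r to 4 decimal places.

0.8835

R0 = Σ lx·mx = 0 + 2.336 + 0.825 + 0.252 = 3.413
Σ x·lx·mx = 4.742; T = 4.742/3.413 = 1.38939…
r ≈ ln(R0)/T = ln(3.413)/1.38939… = 0.883545… → 0.8835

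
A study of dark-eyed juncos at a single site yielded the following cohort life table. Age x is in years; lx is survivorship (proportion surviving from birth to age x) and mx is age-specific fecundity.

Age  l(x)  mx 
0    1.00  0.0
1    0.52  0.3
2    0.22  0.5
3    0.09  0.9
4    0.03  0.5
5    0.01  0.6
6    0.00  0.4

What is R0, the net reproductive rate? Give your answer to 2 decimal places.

lx·mx by age: 0, 0.156, 0.11, 0.081, 0.015, 0.006, 0
R0 = Σ lx·mx = 0.368 → 0.37

0.37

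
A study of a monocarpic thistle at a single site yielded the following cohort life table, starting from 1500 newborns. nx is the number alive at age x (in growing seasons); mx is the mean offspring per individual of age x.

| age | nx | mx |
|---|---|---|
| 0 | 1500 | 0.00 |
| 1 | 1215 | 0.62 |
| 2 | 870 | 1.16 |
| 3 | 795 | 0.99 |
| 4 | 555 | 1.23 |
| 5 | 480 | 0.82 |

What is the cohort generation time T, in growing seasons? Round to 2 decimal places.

lx = nx/n0 = nx/1500: 1, 0.81, 0.58, 0.53, 0.37, 0.32
lx·mx: 0, 0.5022, 0.6728, 0.5247, 0.4551, 0.2624 → R0 = 2.4172
x·lx·mx: 0, 0.5022, 1.3456, 1.5741, 1.8204, 1.312 → Σ = 6.5543
T = 6.5543 / 2.4172 = 2.711526… → 2.71

2.71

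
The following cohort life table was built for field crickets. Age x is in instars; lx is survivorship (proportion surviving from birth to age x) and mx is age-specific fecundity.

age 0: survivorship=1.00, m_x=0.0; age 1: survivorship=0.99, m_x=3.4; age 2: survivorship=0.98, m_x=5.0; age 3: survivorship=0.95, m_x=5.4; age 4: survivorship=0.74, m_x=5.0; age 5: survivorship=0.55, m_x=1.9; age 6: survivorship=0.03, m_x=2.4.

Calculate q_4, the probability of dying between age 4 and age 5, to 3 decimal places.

q_4 = (l_4 − l_5) / l_4 = (0.74 − 0.55) / 0.74
     = 0.19 / 0.74 = 0.256757… → 0.257

0.257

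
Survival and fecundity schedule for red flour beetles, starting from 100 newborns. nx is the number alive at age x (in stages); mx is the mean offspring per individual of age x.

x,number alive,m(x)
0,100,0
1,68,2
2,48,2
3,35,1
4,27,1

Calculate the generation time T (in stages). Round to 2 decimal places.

lx = nx/n0 = nx/100: 1, 0.68, 0.48, 0.35, 0.27
lx·mx: 0, 1.36, 0.96, 0.35, 0.27 → R0 = 2.94
x·lx·mx: 0, 1.36, 1.92, 1.05, 1.08 → Σ = 5.41
T = 5.41 / 2.94 = 1.840136… → 1.84

1.84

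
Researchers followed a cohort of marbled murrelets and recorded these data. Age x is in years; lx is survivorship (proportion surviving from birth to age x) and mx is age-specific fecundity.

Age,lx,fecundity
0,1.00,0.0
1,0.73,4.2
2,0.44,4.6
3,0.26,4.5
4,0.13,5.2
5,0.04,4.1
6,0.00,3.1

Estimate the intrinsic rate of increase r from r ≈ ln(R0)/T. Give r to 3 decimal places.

0.984

R0 = Σ lx·mx = 0 + 3.066 + 2.024 + 1.17 + 0.676 + 0.164 + 0 = 7.1
Σ x·lx·mx = 14.148; T = 14.148/7.1 = 1.99268…
r ≈ ln(R0)/T = ln(7.1)/1.99268… = 0.98365… → 0.984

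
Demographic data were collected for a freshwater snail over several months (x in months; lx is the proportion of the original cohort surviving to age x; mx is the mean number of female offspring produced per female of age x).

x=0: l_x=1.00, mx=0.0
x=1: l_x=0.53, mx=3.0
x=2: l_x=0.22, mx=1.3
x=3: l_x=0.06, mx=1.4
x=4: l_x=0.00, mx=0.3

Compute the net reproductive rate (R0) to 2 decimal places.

1.96

lx·mx by age: 0, 1.59, 0.286, 0.084, 0
R0 = Σ lx·mx = 1.96 → 1.96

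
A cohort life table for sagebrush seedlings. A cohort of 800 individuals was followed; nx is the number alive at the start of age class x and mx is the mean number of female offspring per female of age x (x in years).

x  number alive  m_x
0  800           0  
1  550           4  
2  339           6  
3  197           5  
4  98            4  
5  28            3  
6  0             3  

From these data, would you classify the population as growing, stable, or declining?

lx = nx/n0 = nx/800: 1, 0.6875, 0.42375, 0.24625, 0.1225, 0.035, 0
R0 = Σ lx·mx = 0 + 2.75 + 2.5425 + 1.23125 + 0.49 + 0.105 + 0 = 7.11875
R0 > 1, so the population is growing.

growing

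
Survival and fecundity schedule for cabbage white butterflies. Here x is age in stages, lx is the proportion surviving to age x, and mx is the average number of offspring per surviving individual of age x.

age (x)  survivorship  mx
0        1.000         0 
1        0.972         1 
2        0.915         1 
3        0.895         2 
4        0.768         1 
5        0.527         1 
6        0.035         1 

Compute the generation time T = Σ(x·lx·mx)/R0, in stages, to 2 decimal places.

2.81

lx·mx: 0, 0.972, 0.915, 1.79, 0.768, 0.527, 0.035 → R0 = 5.007
x·lx·mx: 0, 0.972, 1.83, 5.37, 3.072, 2.635, 0.21 → Σ = 14.089
T = 14.089 / 5.007 = 2.813861… → 2.81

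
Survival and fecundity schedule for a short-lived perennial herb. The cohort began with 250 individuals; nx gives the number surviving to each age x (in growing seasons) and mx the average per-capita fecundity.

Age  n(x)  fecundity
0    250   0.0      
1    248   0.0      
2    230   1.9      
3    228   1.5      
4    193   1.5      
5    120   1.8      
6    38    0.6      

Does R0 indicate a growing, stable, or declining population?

lx = nx/n0 = nx/250: 1, 0.992, 0.92, 0.912, 0.772, 0.48, 0.152
R0 = Σ lx·mx = 0 + 0 + 1.748 + 1.368 + 1.158 + 0.864 + 0.0912 = 5.2292
R0 > 1, so the population is growing.

growing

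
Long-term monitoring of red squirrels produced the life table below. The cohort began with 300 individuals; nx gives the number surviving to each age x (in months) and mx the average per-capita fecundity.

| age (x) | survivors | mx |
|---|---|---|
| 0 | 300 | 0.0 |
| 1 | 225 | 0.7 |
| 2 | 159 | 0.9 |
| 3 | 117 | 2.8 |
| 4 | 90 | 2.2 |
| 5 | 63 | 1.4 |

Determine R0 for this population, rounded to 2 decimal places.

lx = nx/n0 = nx/300: 1, 0.75, 0.53, 0.39, 0.3, 0.21
lx·mx by age: 0, 0.525, 0.477, 1.092, 0.66, 0.294
R0 = Σ lx·mx = 3.048 → 3.05

3.05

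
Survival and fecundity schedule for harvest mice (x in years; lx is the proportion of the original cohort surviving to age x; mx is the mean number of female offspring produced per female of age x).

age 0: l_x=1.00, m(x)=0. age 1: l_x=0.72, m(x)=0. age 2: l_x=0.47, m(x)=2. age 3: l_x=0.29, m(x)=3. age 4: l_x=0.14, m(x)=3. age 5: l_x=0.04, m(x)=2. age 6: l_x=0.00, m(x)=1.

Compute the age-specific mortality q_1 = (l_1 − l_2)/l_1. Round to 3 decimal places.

0.347

q_1 = (l_1 − l_2) / l_1 = (0.72 − 0.47) / 0.72
     = 0.25 / 0.72 = 0.347222… → 0.347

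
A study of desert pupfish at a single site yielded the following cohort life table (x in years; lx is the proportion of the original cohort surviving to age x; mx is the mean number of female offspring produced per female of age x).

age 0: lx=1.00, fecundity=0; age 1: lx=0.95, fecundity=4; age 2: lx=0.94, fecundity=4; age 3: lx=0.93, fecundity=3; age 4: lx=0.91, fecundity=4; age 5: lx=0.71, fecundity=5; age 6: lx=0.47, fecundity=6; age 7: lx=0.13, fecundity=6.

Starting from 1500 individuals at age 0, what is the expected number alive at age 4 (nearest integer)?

1365

Expected survivors = N0 · l_4 = 1500 × 0.91 = 1365 → 1365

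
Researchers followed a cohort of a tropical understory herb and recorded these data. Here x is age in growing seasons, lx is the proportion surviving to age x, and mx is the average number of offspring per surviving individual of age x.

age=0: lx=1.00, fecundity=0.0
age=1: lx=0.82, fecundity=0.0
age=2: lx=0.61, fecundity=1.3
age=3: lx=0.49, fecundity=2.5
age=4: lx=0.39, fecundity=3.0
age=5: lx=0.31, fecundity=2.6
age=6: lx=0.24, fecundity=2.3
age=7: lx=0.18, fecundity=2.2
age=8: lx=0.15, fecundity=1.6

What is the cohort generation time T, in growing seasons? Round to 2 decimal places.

4.24

lx·mx: 0, 0, 0.793, 1.225, 1.17, 0.806, 0.552, 0.396, 0.24 → R0 = 5.182
x·lx·mx: 0, 0, 1.586, 3.675, 4.68, 4.03, 3.312, 2.772, 1.92 → Σ = 21.975
T = 21.975 / 5.182 = 4.240641… → 4.24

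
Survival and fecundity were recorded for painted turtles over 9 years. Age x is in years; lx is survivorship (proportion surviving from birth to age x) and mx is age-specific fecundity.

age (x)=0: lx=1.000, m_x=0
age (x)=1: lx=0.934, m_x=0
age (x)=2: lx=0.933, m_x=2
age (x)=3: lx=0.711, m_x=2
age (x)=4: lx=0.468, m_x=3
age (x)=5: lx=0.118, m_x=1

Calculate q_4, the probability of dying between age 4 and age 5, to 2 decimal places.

0.75

q_4 = (l_4 − l_5) / l_4 = (0.468 − 0.118) / 0.468
     = 0.35 / 0.468 = 0.747863… → 0.75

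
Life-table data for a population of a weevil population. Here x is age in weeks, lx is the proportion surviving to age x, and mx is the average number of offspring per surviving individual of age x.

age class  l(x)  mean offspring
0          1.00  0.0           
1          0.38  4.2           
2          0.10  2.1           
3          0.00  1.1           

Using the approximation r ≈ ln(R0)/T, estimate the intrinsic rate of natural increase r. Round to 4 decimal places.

R0 = Σ lx·mx = 0 + 1.596 + 0.21 + 0 = 1.806
Σ x·lx·mx = 2.016; T = 2.016/1.806 = 1.11628…
r ≈ ln(R0)/T = ln(1.806)/1.11628… = 0.52954… → 0.5295

0.5295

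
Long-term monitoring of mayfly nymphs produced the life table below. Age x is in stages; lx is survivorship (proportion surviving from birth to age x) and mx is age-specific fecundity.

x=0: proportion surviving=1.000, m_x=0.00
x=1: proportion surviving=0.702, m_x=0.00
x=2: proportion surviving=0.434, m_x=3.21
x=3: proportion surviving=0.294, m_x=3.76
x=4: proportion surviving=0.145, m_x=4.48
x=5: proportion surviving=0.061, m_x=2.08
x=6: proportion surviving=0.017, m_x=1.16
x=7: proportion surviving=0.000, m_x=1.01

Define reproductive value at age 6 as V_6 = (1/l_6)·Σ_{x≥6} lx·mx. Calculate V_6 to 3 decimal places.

1.160

lx·mx for x ≥ 6: 0.01972, 0 → sum = 0.01972
V_6 = 0.01972 / l_6 = 0.01972 / 0.017 = 1.16 → 1.160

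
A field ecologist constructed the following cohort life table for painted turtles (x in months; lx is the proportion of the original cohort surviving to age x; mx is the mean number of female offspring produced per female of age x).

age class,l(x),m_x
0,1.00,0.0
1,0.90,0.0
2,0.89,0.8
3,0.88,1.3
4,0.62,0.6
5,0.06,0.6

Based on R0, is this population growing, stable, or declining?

growing

R0 = Σ lx·mx = 0 + 0 + 0.712 + 1.144 + 0.372 + 0.036 = 2.264
R0 > 1, so the population is growing.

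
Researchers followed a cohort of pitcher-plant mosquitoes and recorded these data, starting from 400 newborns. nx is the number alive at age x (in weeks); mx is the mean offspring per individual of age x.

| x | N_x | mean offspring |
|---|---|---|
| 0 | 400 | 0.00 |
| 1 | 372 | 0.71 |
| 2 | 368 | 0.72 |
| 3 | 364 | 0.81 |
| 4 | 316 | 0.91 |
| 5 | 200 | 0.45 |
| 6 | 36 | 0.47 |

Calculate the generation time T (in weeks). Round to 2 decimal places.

lx = nx/n0 = nx/400: 1, 0.93, 0.92, 0.91, 0.79, 0.5, 0.09
lx·mx: 0, 0.6603, 0.6624, 0.7371, 0.7189, 0.225, 0.0423 → R0 = 3.046
x·lx·mx: 0, 0.6603, 1.3248, 2.2113, 2.8756, 1.125, 0.2538 → Σ = 8.4508
T = 8.4508 / 3.046 = 2.774393… → 2.77

2.77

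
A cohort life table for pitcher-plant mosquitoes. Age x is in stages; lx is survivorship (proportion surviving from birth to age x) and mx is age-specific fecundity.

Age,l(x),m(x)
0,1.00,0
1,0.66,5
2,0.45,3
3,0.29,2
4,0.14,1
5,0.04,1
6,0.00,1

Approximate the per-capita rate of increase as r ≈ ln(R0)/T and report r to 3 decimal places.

R0 = Σ lx·mx = 0 + 3.3 + 1.35 + 0.58 + 0.14 + 0.04 + 0 = 5.41
Σ x·lx·mx = 8.5; T = 8.5/5.41 = 1.57116…
r ≈ ln(R0)/T = ln(5.41)/1.57116… = 1.07452… → 1.075

1.075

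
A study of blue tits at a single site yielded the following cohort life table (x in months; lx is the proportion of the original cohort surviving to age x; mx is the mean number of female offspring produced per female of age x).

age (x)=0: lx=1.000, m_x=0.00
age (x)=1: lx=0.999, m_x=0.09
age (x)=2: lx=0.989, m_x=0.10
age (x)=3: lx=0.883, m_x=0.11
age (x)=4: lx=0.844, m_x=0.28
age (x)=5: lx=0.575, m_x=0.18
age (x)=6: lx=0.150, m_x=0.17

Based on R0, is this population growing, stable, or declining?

R0 = Σ lx·mx = 0 + 0.08991 + 0.0989 + 0.09713 + 0.23632 + 0.1035 + 0.0255 = 0.65126
R0 < 1, so the population is declining.

declining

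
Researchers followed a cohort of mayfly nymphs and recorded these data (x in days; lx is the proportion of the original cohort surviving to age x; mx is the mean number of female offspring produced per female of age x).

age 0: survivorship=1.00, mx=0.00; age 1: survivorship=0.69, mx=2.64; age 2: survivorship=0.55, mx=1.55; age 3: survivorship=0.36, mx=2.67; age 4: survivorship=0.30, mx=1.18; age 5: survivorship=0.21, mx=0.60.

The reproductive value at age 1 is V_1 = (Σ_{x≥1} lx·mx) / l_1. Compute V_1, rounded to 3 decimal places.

lx·mx for x ≥ 1: 1.8216, 0.8525, 0.9612, 0.354, 0.126 → sum = 4.1153
V_1 = 4.1153 / l_1 = 4.1153 / 0.69 = 5.964203… → 5.964

5.964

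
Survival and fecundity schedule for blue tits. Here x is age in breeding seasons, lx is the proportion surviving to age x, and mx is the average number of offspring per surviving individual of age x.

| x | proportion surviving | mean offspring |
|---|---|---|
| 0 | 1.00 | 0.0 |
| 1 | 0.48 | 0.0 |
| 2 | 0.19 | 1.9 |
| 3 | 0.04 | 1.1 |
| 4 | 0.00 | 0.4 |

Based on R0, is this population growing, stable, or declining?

declining

R0 = Σ lx·mx = 0 + 0 + 0.361 + 0.044 + 0 = 0.405
R0 < 1, so the population is declining.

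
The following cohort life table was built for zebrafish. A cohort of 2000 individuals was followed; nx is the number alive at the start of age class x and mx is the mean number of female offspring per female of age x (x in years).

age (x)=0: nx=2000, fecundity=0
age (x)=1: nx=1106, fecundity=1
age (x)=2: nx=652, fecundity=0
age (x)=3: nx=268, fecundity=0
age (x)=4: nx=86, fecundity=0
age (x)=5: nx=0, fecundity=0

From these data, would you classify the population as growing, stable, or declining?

declining

lx = nx/n0 = nx/2000: 1, 0.553, 0.326, 0.134, 0.043, 0
R0 = Σ lx·mx = 0 + 0.553 + 0 + 0 + 0 + 0 = 0.553
R0 < 1, so the population is declining.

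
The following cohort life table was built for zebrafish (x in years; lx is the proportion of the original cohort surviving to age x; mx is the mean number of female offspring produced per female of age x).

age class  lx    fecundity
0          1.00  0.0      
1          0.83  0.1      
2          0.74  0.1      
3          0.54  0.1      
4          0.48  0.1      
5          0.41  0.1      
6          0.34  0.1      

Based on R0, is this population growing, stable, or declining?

R0 = Σ lx·mx = 0 + 0.083 + 0.074 + 0.054 + 0.048 + 0.041 + 0.034 = 0.334
R0 < 1, so the population is declining.

declining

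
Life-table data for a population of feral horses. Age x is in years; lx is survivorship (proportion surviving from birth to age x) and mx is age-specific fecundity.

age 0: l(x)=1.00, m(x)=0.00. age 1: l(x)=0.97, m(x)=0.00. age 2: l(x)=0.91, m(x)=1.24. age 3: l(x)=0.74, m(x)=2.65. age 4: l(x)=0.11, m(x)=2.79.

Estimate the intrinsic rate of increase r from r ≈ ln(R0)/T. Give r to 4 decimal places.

0.4433

R0 = Σ lx·mx = 0 + 0 + 1.1284 + 1.961 + 0.3069 = 3.3963
Σ x·lx·mx = 9.3674; T = 9.3674/3.3963 = 2.75812…
r ≈ ln(R0)/T = ln(3.3963)/2.75812… = 0.443304… → 0.4433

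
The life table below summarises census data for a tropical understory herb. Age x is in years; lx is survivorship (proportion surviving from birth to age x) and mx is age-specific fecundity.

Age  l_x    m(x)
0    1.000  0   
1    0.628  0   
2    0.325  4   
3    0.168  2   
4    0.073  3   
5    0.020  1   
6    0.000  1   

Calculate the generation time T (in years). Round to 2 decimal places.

2.44

lx·mx: 0, 0, 1.3, 0.336, 0.219, 0.02, 0 → R0 = 1.875
x·lx·mx: 0, 0, 2.6, 1.008, 0.876, 0.1, 0 → Σ = 4.584
T = 4.584 / 1.875 = 2.4448 → 2.44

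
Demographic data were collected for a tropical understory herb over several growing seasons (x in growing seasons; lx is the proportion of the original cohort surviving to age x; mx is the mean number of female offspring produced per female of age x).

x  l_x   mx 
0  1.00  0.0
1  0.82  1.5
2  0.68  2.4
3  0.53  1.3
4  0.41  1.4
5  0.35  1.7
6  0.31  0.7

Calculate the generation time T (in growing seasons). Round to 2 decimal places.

lx·mx: 0, 1.23, 1.632, 0.689, 0.574, 0.595, 0.217 → R0 = 4.937
x·lx·mx: 0, 1.23, 3.264, 2.067, 2.296, 2.975, 1.302 → Σ = 13.134
T = 13.134 / 4.937 = 2.66032… → 2.66

2.66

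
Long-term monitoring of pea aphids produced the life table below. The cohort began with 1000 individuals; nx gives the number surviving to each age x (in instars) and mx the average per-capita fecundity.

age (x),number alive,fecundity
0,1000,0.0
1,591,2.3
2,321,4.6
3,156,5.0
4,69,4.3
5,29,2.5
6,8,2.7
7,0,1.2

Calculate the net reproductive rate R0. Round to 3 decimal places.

4.007

lx = nx/n0 = nx/1000: 1, 0.591, 0.321, 0.156, 0.069, 0.029, 0.008, 0
lx·mx by age: 0, 1.3593, 1.4766, 0.78, 0.2967, 0.0725, 0.0216, 0
R0 = Σ lx·mx = 4.0067 → 4.007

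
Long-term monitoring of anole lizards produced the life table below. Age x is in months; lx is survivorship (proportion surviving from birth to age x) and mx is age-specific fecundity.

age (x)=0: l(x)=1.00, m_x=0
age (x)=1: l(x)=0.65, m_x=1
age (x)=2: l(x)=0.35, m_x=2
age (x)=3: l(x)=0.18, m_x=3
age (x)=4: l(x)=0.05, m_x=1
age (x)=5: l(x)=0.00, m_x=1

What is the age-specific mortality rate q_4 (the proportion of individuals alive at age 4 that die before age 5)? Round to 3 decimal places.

q_4 = (l_4 − l_5) / l_4 = (0.05 − 0) / 0.05
     = 0.05 / 0.05 = 1 → 1.000

1.000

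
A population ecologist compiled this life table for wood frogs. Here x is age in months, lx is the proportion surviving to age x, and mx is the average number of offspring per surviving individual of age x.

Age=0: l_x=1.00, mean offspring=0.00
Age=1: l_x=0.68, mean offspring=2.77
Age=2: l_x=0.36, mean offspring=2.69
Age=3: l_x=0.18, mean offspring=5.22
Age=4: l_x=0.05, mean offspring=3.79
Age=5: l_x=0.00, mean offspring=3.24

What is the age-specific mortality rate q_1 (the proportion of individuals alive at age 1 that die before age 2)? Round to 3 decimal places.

0.471

q_1 = (l_1 − l_2) / l_1 = (0.68 − 0.36) / 0.68
     = 0.32 / 0.68 = 0.470588… → 0.471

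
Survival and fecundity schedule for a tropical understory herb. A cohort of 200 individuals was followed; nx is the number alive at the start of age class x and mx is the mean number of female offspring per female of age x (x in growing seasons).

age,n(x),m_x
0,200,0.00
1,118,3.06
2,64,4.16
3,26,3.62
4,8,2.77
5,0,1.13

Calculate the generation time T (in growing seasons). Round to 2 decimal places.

1.70

lx = nx/n0 = nx/200: 1, 0.59, 0.32, 0.13, 0.04, 0
lx·mx: 0, 1.8054, 1.3312, 0.4706, 0.1108, 0 → R0 = 3.718
x·lx·mx: 0, 1.8054, 2.6624, 1.4118, 0.4432, 0 → Σ = 6.3228
T = 6.3228 / 3.718 = 1.700592… → 1.70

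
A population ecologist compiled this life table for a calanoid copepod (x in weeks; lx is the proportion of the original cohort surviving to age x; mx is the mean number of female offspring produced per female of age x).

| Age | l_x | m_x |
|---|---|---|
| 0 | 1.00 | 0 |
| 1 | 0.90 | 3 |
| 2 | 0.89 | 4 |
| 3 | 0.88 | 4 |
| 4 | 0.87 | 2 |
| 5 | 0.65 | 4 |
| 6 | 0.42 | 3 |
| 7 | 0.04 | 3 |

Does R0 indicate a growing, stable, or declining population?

R0 = Σ lx·mx = 0 + 2.7 + 3.56 + 3.52 + 1.74 + 2.6 + 1.26 + 0.12 = 15.5
R0 > 1, so the population is growing.

growing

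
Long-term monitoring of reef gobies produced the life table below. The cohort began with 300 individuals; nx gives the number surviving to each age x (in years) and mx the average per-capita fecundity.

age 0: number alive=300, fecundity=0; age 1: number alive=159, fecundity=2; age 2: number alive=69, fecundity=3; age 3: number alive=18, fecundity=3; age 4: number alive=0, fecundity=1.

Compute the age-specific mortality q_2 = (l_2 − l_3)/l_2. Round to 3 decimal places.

lx = nx/n0 = nx/300: 1, 0.53, 0.23, 0.06, 0
q_2 = (l_2 − l_3) / l_2 = (0.23 − 0.06) / 0.23
     = 0.17 / 0.23 = 0.73913… → 0.739

0.739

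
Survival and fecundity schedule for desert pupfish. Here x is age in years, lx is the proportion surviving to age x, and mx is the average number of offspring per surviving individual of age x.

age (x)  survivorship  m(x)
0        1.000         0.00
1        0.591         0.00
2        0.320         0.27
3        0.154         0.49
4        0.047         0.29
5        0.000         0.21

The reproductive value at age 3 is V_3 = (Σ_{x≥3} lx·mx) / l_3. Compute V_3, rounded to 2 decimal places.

0.58

lx·mx for x ≥ 3: 0.07546, 0.01363, 0 → sum = 0.08909
V_3 = 0.08909 / l_3 = 0.08909 / 0.154 = 0.578506… → 0.58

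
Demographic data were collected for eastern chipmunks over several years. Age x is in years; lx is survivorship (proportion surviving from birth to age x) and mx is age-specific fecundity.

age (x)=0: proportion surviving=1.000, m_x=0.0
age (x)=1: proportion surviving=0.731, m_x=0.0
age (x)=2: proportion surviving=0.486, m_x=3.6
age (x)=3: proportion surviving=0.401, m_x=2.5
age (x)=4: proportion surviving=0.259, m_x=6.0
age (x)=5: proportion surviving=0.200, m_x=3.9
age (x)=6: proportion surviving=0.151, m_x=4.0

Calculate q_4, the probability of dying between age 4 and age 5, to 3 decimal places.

q_4 = (l_4 − l_5) / l_4 = (0.259 − 0.2) / 0.259
     = 0.059 / 0.259 = 0.227799… → 0.228

0.228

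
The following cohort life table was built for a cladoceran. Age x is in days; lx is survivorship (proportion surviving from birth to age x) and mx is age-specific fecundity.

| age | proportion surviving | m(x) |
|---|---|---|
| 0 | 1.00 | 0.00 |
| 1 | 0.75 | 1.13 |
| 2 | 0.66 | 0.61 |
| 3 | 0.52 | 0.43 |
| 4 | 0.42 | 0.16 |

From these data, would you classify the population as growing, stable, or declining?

growing

R0 = Σ lx·mx = 0 + 0.8475 + 0.4026 + 0.2236 + 0.0672 = 1.5409
R0 > 1, so the population is growing.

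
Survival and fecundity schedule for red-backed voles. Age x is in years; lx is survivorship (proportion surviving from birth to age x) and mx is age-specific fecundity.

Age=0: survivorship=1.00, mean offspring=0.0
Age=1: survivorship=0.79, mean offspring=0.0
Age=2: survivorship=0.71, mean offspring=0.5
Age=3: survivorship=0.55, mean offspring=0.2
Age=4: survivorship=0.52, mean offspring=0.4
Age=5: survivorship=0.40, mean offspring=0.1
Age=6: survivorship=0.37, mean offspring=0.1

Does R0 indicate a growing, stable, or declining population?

declining

R0 = Σ lx·mx = 0 + 0 + 0.355 + 0.11 + 0.208 + 0.04 + 0.037 = 0.75
R0 < 1, so the population is declining.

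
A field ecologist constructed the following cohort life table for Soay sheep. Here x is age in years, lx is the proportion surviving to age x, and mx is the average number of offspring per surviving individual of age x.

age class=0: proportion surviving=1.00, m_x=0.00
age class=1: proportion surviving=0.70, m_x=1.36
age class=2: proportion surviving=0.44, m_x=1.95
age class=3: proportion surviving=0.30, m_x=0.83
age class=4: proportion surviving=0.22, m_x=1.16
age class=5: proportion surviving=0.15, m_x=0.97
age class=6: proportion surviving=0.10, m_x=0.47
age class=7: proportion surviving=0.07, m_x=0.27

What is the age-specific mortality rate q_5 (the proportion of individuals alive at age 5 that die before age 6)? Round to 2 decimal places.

q_5 = (l_5 − l_6) / l_5 = (0.15 − 0.1) / 0.15
     = 0.05 / 0.15 = 0.333333… → 0.33

0.33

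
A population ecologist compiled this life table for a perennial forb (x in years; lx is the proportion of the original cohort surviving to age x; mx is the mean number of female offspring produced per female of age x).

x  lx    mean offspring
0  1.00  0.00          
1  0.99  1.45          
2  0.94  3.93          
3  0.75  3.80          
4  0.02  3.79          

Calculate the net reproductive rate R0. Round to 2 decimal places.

8.06

lx·mx by age: 0, 1.4355, 3.6942, 2.85, 0.0758
R0 = Σ lx·mx = 8.0555 → 8.06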